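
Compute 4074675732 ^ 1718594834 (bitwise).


0b11110010110111101001111000010100 ^ 0b1100110011011111010110100010010 = 0b10010100101100010011001100000110 = 2494640902

2494640902


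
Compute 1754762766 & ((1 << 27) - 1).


1754762766 & 134217727 = 9932302

9932302


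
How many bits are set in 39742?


0b1001101100111110 has 10 set bits

10


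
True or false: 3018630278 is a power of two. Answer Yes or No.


0b10110011111011001010010010000110. Multiple bits set => No

No


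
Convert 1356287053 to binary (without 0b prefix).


1356287053 = 1010000110101110100110001001101 in binary

1010000110101110100110001001101


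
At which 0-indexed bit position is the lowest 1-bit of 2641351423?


0b10011101011011111101001011111111. Lowest set bit at position 0

0


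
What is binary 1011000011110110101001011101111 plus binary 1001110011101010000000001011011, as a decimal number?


1011000011110110101001011101111 + 1001110011101010000000001011011 = 10100110111100000101001101001010 = 2800767818

2800767818


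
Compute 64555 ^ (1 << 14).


64555 ^ (1 << 14) = 64555 ^ 16384 = 48171

48171


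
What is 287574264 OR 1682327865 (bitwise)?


0b10001001001000000100011111000 | 0b1100100010001100100100100111001 = 0b1110101011001100100100111111001 = 1969637881

1969637881


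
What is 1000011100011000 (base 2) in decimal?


1000011100011000 in decimal = 34584

34584


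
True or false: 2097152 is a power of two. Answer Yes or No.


0b1000000000000000000000. Only one bit set => Yes

Yes


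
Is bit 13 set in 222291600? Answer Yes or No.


0b1101001111111110011010010000, bit 13 = 1. Yes

Yes


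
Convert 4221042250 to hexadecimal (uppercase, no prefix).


4221042250 = FB97FE4A hex

FB97FE4A


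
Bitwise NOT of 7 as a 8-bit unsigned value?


~0b111 = 0b11111000 = 248 (8-bit unsigned)

248


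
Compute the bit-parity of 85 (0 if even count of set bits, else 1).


0b1010101 has 4 ones => parity 0

0


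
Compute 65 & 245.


0b1000001 & 0b11110101 = 0b1000001 = 65

65


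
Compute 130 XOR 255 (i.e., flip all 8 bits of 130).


130 ^ 255 = 125

125


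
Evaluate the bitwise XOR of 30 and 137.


0b11110 ^ 0b10001001 = 0b10010111 = 151

151


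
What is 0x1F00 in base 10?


1F00 hex = 7936 decimal

7936


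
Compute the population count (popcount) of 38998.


0b1001100001010110 has 7 set bits

7


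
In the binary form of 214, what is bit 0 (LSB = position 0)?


0b11010110, position 0 = 0

0


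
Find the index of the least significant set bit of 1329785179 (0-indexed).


0b1001111010000101110100101011011. Lowest set bit at position 0

0


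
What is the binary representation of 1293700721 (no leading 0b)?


1293700721 = 1001101000111000100111001110001 in binary

1001101000111000100111001110001


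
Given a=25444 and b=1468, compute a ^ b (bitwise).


25444 ^ 1468 = 26328

26328


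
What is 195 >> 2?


0b11000011 >> 2 = 0b110000 = 48

48


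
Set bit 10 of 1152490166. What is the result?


1152490166 | (1 << 10) = 1152490166 | 1024 = 1152491190

1152491190


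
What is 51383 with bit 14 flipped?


51383 ^ (1 << 14) = 51383 ^ 16384 = 34999

34999


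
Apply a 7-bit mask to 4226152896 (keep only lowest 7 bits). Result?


4226152896 & 127 = 64

64


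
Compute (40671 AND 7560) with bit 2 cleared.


Step 1: 40671 & 7560 = 7304
Step 2: 7304 & ~(1 << 2) = 7304

7304


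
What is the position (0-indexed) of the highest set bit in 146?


0b10010010. Highest set bit at position 7

7


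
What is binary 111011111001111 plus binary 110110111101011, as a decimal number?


111011111001111 + 110110111101011 = 1110010110111010 = 58810

58810


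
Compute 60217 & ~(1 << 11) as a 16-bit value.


60217 & ~(1 << 11) = 58169

58169


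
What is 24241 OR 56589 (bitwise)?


0b101111010110001 | 0b1101110100001101 = 0b1101111110111101 = 57277

57277


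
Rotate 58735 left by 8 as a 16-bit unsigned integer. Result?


Rotate 0b1110010101101111 left by 8 (16-bit) = 0b110111111100101 = 28645

28645


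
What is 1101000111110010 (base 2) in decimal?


1101000111110010 in decimal = 53746

53746


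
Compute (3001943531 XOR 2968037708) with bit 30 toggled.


Step 1: 3001943531 ^ 2968037708 = 33991847
Step 2: 33991847 ^ (1 << 30) = 33991847 ^ 1073741824 = 1107733671

1107733671


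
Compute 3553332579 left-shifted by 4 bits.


0b11010011110010111000110101100011 << 4 = 0b110100111100101110001101011000110000 = 56853321264

56853321264


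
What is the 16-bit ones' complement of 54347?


54347 ^ 65535 = 11188

11188


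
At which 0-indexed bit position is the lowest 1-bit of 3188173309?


0b10111110000001111010100111111101. Lowest set bit at position 0

0


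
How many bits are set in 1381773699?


0b1010010010111000011000110000011 has 13 set bits

13


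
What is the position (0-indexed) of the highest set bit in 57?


0b111001. Highest set bit at position 5

5


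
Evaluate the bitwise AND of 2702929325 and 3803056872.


0b10100001000110110110110110101101 & 0b11100010101011100000101011101000 = 0b10100000000010100000100010101000 = 2685012136

2685012136


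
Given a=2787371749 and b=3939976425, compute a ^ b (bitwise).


2787371749 ^ 3939976425 = 1291103756

1291103756


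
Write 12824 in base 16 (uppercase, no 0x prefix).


12824 = 3218 hex

3218


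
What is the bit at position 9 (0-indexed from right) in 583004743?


0b100010101111111111001001000111, position 9 = 1

1


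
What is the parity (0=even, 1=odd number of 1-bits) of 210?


0b11010010 has 4 ones => parity 0

0


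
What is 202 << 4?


0b11001010 << 4 = 0b110010100000 = 3232

3232


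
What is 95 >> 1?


0b1011111 >> 1 = 0b101111 = 47

47


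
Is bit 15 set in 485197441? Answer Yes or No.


0b11100111010111000011010000001, bit 15 = 1. Yes

Yes


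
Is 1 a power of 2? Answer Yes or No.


0b1. Only one bit set => Yes

Yes


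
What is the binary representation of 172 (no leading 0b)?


172 = 10101100 in binary

10101100


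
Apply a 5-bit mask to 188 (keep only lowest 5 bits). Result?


188 & 31 = 28

28


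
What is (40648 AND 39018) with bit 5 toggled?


Step 1: 40648 & 39018 = 38984
Step 2: 38984 ^ (1 << 5) = 38984 ^ 32 = 39016

39016


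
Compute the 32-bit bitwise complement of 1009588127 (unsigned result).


~0b111100001011010001011110011111 = 0b11000011110100101110100001100000 = 3285379168 (32-bit unsigned)

3285379168


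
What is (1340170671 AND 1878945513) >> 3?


Step 1: 1340170671 & 1878945513 = 1340104873
Step 2: 1340104873 >> 3 = 167513109

167513109


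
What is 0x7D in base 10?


7D hex = 125 decimal

125


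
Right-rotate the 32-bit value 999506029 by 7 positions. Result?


Rotate 0b111011100100110100000001101101 right by 7 (32-bit) = 0b11011010011101110010011010000000 = 3665241728

3665241728


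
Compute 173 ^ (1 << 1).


173 ^ (1 << 1) = 173 ^ 2 = 175

175


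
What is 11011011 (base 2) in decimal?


11011011 in decimal = 219

219


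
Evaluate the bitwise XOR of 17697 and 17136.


0b100010100100001 ^ 0b100001011110000 = 0b11111010001 = 2001

2001


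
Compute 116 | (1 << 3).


116 | (1 << 3) = 116 | 8 = 124

124


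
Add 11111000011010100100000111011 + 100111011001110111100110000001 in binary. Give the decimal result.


11111000011010100100000111011 + 100111011001110111100110000001 = 1000110011101001100000110111100 = 1182056892

1182056892


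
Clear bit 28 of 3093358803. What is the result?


3093358803 & ~(1 << 28) = 2824923347

2824923347


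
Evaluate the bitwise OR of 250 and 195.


0b11111010 | 0b11000011 = 0b11111011 = 251

251


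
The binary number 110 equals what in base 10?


110 in decimal = 6

6


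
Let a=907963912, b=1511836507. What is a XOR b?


907963912 ^ 1511836507 = 1812112723

1812112723


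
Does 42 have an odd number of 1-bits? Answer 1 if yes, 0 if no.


0b101010 has 3 ones => parity 1

1


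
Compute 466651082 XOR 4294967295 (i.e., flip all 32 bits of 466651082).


466651082 ^ 4294967295 = 3828316213

3828316213


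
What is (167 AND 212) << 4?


Step 1: 167 & 212 = 132
Step 2: 132 << 4 = 2112

2112


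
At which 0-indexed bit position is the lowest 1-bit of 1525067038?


0b1011010111001101010110100011110. Lowest set bit at position 1

1


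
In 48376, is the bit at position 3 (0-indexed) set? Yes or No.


0b1011110011111000, bit 3 = 1. Yes

Yes


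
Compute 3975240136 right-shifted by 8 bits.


0b11101100111100010101100111001000 >> 8 = 0b111011001111000101011001 = 15528281

15528281


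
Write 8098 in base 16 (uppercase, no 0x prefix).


8098 = 1FA2 hex

1FA2


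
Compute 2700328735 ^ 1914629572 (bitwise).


0b10100000111100111011111100011111 ^ 0b1110010000111101110110111000100 = 0b11010010111011010101001011011011 = 3538768603

3538768603


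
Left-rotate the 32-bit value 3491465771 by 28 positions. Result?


Rotate 0b11010000000110111000101000101011 left by 28 (32-bit) = 0b10111101000000011011100010100010 = 3171006626

3171006626


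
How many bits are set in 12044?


0b10111100001100 has 7 set bits

7


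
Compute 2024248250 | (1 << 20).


2024248250 | (1 << 20) = 2024248250 | 1048576 = 2025296826

2025296826


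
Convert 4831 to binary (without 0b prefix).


4831 = 1001011011111 in binary

1001011011111


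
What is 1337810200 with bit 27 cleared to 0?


1337810200 & ~(1 << 27) = 1203592472

1203592472


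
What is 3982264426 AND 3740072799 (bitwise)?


0b11101101010111001000100001101010 & 0b11011110111011001111101101011111 = 0b11001100010011001000100001001010 = 3427567690

3427567690


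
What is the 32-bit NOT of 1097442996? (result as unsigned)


~0b1000001011010011010011010110100 = 0b10111110100101100101100101001011 = 3197524299 (32-bit unsigned)

3197524299


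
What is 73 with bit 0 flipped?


73 ^ (1 << 0) = 73 ^ 1 = 72

72


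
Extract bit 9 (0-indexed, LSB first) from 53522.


0b1101000100010010, position 9 = 0

0


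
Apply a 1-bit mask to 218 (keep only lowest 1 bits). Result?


218 & 1 = 0

0


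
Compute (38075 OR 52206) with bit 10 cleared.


Step 1: 38075 | 52206 = 57343
Step 2: 57343 & ~(1 << 10) = 56319

56319


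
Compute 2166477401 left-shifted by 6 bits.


0b10000001001000011101001001011001 << 6 = 0b10000001001000011101001001011001000000 = 138654553664

138654553664


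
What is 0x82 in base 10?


82 hex = 130 decimal

130


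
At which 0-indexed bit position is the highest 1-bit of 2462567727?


0b10010010110001111100110100101111. Highest set bit at position 31

31


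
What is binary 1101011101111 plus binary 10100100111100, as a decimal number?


1101011101111 + 10100100111100 = 100010000101011 = 17451

17451


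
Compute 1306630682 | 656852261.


0b1001101111000011001101000011010 | 0b100111001001101100010100100101 = 0b1101111111001111101111100111111 = 1877466943

1877466943


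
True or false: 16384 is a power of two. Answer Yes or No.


0b100000000000000. Only one bit set => Yes

Yes


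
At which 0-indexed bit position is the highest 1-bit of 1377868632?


0b1010010001000001001101101011000. Highest set bit at position 30

30


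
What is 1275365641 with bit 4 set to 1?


1275365641 | (1 << 4) = 1275365641 | 16 = 1275365657

1275365657


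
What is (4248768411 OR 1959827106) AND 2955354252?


Step 1: 4248768411 | 1959827106 = 4261388219
Step 2: 4261388219 & 2955354252 = 2955346056

2955346056


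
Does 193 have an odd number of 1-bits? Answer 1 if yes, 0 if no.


0b11000001 has 3 ones => parity 1

1


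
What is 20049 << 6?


0b100111001010001 << 6 = 0b100111001010001000000 = 1283136

1283136


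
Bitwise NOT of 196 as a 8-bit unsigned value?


~0b11000100 = 0b111011 = 59 (8-bit unsigned)

59


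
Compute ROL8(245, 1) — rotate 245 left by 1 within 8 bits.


Rotate 0b11110101 left by 1 (8-bit) = 0b11101011 = 235

235


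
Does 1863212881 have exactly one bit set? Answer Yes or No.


0b1101111000011100101111101010001. Multiple bits set => No

No


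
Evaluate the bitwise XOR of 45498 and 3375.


0b1011000110111010 ^ 0b110100101111 = 0b1011110010010101 = 48277

48277


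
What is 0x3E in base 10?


3E hex = 62 decimal

62


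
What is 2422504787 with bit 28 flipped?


2422504787 ^ (1 << 28) = 2422504787 ^ 268435456 = 2154069331

2154069331


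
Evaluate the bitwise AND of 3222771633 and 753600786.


0b11000000000101111001011110110001 & 0b101100111010110000100100010010 = 0b110000000100010000 = 196880

196880


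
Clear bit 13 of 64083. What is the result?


64083 & ~(1 << 13) = 55891

55891


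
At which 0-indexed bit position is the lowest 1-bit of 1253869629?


0b1001010101111001000100000111101. Lowest set bit at position 0

0


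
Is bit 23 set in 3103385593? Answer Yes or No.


0b10111000111110011110011111111001, bit 23 = 1. Yes

Yes


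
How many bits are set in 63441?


0b1111011111010001 has 11 set bits

11


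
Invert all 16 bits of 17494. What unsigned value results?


17494 ^ 65535 = 48041

48041


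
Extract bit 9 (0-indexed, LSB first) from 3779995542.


0b11100001010011100010011110010110, position 9 = 1

1


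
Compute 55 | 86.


0b110111 | 0b1010110 = 0b1110111 = 119

119


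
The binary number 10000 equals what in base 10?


10000 in decimal = 16

16


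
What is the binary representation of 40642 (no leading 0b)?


40642 = 1001111011000010 in binary

1001111011000010


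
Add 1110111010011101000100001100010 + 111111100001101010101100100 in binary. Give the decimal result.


1110111010011101000100001100010 + 111111100001101010101100100 = 1111111001111110101110111000110 = 2134859206

2134859206


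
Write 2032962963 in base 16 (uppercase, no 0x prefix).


2032962963 = 792C8D93 hex

792C8D93


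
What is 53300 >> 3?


0b1101000000110100 >> 3 = 0b1101000000110 = 6662

6662


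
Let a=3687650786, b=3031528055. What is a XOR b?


3687650786 ^ 3031528055 = 1870423957

1870423957


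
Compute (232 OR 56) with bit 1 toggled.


Step 1: 232 | 56 = 248
Step 2: 248 ^ (1 << 1) = 248 ^ 2 = 250

250


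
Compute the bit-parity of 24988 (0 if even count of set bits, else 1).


0b110000110011100 has 7 ones => parity 1

1


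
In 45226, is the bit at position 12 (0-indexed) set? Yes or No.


0b1011000010101010, bit 12 = 1. Yes

Yes


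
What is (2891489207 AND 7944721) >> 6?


Step 1: 2891489207 & 7944721 = 5773841
Step 2: 5773841 >> 6 = 90216

90216


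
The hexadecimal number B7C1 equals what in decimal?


B7C1 hex = 47041 decimal

47041


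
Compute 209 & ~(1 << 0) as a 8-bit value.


209 & ~(1 << 0) = 208

208


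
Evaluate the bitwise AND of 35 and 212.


0b100011 & 0b11010100 = 0b0 = 0

0


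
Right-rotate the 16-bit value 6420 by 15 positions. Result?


Rotate 0b1100100010100 right by 15 (16-bit) = 0b11001000101000 = 12840

12840


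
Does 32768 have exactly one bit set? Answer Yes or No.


0b1000000000000000. Only one bit set => Yes

Yes


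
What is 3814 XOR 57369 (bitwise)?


0b111011100110 ^ 0b1110000000011001 = 0b1110111011111111 = 61183

61183


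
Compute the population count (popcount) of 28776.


0b111000001101000 has 6 set bits

6


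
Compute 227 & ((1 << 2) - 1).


227 & 3 = 3

3


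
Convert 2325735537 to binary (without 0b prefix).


2325735537 = 10001010100111111110100001110001 in binary

10001010100111111110100001110001


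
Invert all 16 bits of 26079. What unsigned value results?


26079 ^ 65535 = 39456

39456


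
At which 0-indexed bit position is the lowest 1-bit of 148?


0b10010100. Lowest set bit at position 2

2


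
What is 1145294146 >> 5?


0b1000100010000111100110101000010 >> 5 = 0b10001000100001111001101010 = 35790442

35790442


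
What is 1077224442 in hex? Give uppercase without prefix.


1077224442 = 403523FA hex

403523FA


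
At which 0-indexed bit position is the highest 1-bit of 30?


0b11110. Highest set bit at position 4

4


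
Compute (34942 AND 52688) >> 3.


Step 1: 34942 & 52688 = 34896
Step 2: 34896 >> 3 = 4362

4362


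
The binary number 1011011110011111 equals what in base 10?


1011011110011111 in decimal = 47007

47007


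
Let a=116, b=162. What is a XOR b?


116 ^ 162 = 214

214


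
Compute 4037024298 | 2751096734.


0b11110000101000000001101000101010 | 0b10100011111110100110011110011110 = 0b11110011111110100111111110111110 = 4093280190

4093280190


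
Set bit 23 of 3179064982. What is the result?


3179064982 | (1 << 23) = 3179064982 | 8388608 = 3187453590

3187453590


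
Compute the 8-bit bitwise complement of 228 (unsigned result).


~0b11100100 = 0b11011 = 27 (8-bit unsigned)

27


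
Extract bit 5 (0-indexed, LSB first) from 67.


0b1000011, position 5 = 0

0


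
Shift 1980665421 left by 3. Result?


0b1110110000011101000111001001101 << 3 = 0b1110110000011101000111001001101000 = 15845323368

15845323368


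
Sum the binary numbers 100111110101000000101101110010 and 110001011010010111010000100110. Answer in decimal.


100111110101000000101101110010 + 110001011010010111010000100110 = 1011001001111010111111110011000 = 1497202584

1497202584


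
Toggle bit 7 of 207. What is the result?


207 ^ (1 << 7) = 207 ^ 128 = 79

79


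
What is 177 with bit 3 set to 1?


177 | (1 << 3) = 177 | 8 = 185

185


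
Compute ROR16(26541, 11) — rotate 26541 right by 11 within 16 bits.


Rotate 0b110011110101101 right by 11 (16-bit) = 0b1111010110101100 = 62892

62892


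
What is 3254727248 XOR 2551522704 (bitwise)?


0b11000001111111110011001001010000 ^ 0b10011000000101010010010110010000 = 0b1011001111010100001011111000000 = 1508513728

1508513728


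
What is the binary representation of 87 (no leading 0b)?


87 = 1010111 in binary

1010111


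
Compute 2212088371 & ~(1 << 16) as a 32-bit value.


2212088371 & ~(1 << 16) = 2212022835

2212022835


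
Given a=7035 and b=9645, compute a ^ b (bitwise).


7035 ^ 9645 = 16086

16086


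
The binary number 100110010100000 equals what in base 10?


100110010100000 in decimal = 19616

19616


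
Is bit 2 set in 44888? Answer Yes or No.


0b1010111101011000, bit 2 = 0. No

No


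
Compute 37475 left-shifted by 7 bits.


0b1001001001100011 << 7 = 0b10010010011000110000000 = 4796800

4796800


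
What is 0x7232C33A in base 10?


7232C33A hex = 1915929402 decimal

1915929402


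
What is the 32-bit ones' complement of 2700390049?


2700390049 ^ 4294967295 = 1594577246

1594577246


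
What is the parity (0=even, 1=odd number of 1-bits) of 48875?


0b1011111011101011 has 12 ones => parity 0

0


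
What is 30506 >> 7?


0b111011100101010 >> 7 = 0b11101110 = 238

238


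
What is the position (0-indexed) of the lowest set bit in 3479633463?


0b11001111011001101111111000110111. Lowest set bit at position 0

0


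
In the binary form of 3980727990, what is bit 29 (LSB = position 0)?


0b11101101010001010001011010110110, position 29 = 1

1


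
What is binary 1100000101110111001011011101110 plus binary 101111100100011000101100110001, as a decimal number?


1100000101110111001011011101110 + 101111100100011000101100110001 = 10010000010011010010001000011111 = 2420974111

2420974111


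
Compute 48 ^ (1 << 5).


48 ^ (1 << 5) = 48 ^ 32 = 16

16


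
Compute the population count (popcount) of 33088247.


0b1111110001110001011110111 has 17 set bits

17


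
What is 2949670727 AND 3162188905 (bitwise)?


0b10101111110100000110011101000111 & 0b10111100011110110010110001101001 = 0b10101100010100000010010001000001 = 2890933313

2890933313


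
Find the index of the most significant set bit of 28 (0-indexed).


0b11100. Highest set bit at position 4

4


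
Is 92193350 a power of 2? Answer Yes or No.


0b101011111101100001001000110. Multiple bits set => No

No


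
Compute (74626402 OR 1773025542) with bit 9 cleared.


Step 1: 74626402 | 1773025542 = 1845411174
Step 2: 1845411174 & ~(1 << 9) = 1845411174

1845411174


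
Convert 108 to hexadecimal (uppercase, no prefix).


108 = 6C hex

6C


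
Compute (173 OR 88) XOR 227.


Step 1: 173 | 88 = 253
Step 2: 253 ^ 227 = 30

30


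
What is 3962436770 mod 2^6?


3962436770 & 63 = 34

34


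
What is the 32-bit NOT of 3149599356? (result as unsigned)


~0b10111011101110110001001001111100 = 0b1000100010001001110110110000011 = 1145367939 (32-bit unsigned)

1145367939


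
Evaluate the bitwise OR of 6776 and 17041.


0b1101001111000 | 0b100001010010001 = 0b101101011111001 = 23289

23289


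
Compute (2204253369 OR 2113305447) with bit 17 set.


Step 1: 2204253369 | 2113305447 = 4294344703
Step 2: 4294344703 | (1 << 17) = 4294344703 | 131072 = 4294344703

4294344703


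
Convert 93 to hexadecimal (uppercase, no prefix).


93 = 5D hex

5D


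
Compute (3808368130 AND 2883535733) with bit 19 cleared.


Step 1: 3808368130 & 2883535733 = 2732524032
Step 2: 2732524032 & ~(1 << 19) = 2731999744

2731999744


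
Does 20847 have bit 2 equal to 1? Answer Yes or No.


0b101000101101111, bit 2 = 1. Yes

Yes


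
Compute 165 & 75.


0b10100101 & 0b1001011 = 0b1 = 1

1


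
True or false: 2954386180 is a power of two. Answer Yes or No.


0b10110000000110000101101100000100. Multiple bits set => No

No


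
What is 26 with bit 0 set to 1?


26 | (1 << 0) = 26 | 1 = 27

27


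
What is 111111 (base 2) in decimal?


111111 in decimal = 63

63


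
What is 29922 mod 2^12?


29922 & 4095 = 1250

1250


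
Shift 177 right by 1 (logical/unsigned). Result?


0b10110001 >> 1 = 0b1011000 = 88

88


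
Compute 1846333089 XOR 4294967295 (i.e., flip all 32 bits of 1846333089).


1846333089 ^ 4294967295 = 2448634206

2448634206


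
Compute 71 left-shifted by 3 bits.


0b1000111 << 3 = 0b1000111000 = 568

568


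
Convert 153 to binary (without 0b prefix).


153 = 10011001 in binary

10011001


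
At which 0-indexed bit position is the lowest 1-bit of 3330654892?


0b11000110100001011100001010101100. Lowest set bit at position 2

2


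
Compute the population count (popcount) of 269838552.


0b10000000101010110100011011000 has 11 set bits

11


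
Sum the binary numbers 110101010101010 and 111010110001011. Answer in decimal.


110101010101010 + 111010110001011 = 1110000000110101 = 57397

57397


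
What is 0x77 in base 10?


77 hex = 119 decimal

119


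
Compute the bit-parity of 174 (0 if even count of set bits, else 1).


0b10101110 has 5 ones => parity 1

1


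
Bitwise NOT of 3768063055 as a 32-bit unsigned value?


~0b11100000100110000001010001001111 = 0b11111011001111110101110110000 = 526904240 (32-bit unsigned)

526904240


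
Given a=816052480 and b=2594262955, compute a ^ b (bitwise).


816052480 ^ 2594262955 = 2852304555

2852304555


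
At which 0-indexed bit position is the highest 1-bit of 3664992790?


0b11011010011100110101101000010110. Highest set bit at position 31

31


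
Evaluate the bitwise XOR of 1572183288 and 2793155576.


0b1011101101101011001110011111000 ^ 0b10100110011111000010101111111000 = 0b11111011110010011011011100000000 = 4224300800

4224300800


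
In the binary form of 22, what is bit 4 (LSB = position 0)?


0b10110, position 4 = 1

1


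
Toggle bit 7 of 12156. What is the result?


12156 ^ (1 << 7) = 12156 ^ 128 = 12284

12284


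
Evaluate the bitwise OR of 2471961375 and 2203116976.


0b10010011010101110010001100011111 | 0b10000011010100001110010110110000 = 0b10010011010101111110011110111111 = 2472011711

2472011711


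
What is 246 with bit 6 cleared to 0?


246 & ~(1 << 6) = 182

182


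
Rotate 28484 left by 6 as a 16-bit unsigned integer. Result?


Rotate 0b110111101000100 left by 6 (16-bit) = 0b1101000100011011 = 53531

53531


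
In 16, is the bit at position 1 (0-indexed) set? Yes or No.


0b10000, bit 1 = 0. No

No


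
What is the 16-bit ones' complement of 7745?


7745 ^ 65535 = 57790

57790


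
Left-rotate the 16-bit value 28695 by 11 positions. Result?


Rotate 0b111000000010111 left by 11 (16-bit) = 0b1011101110000000 = 48000

48000


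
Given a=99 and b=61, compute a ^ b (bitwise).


99 ^ 61 = 94

94


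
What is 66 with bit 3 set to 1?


66 | (1 << 3) = 66 | 8 = 74

74


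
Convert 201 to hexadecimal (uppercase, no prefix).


201 = C9 hex

C9


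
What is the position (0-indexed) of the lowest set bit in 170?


0b10101010. Lowest set bit at position 1

1


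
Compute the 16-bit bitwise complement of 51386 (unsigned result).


~0b1100100010111010 = 0b11011101000101 = 14149 (16-bit unsigned)

14149


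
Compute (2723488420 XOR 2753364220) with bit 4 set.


Step 1: 2723488420 ^ 2753364220 = 105390680
Step 2: 105390680 | (1 << 4) = 105390680 | 16 = 105390680

105390680


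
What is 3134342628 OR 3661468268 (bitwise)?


0b10111010110100100100010111100100 | 0b11011010001111011001001001101100 = 0b11111010111111111101011111101100 = 4211070956

4211070956


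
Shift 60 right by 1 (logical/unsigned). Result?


0b111100 >> 1 = 0b11110 = 30

30


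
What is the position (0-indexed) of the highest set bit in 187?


0b10111011. Highest set bit at position 7

7


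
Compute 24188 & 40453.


0b101111001111100 & 0b1001111000000101 = 0b1111000000100 = 7684

7684


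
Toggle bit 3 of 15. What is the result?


15 ^ (1 << 3) = 15 ^ 8 = 7

7


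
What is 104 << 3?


0b1101000 << 3 = 0b1101000000 = 832

832


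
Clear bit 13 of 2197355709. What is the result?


2197355709 & ~(1 << 13) = 2197347517

2197347517


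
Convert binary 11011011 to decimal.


11011011 in decimal = 219

219


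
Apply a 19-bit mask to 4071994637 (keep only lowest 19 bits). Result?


4071994637 & 524287 = 374029

374029


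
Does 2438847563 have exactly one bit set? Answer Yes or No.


0b10010001010111011101110001001011. Multiple bits set => No

No


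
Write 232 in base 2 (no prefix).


232 = 11101000 in binary

11101000


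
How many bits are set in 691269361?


0b101001001100111110111011110001 has 18 set bits

18


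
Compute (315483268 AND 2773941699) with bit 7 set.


Step 1: 315483268 & 2773941699 = 4514944
Step 2: 4514944 | (1 << 7) = 4514944 | 128 = 4514944

4514944


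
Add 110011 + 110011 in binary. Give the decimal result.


110011 + 110011 = 1100110 = 102

102


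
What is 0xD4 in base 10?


D4 hex = 212 decimal

212


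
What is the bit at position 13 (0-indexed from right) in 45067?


0b1011000000001011, position 13 = 1

1


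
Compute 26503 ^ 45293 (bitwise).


0b110011110000111 ^ 0b1011000011101101 = 0b1101011101101010 = 55146

55146


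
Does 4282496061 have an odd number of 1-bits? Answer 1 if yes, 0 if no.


0b11111111010000011011010000111101 has 19 ones => parity 1

1


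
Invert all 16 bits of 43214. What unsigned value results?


43214 ^ 65535 = 22321

22321


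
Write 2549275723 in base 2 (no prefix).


2549275723 = 10010111111100101101110001001011 in binary

10010111111100101101110001001011


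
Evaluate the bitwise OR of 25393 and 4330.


0b110001100110001 | 0b1000011101010 = 0b111001111111011 = 29691

29691


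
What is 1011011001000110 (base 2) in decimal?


1011011001000110 in decimal = 46662

46662


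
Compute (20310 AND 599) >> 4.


Step 1: 20310 & 599 = 598
Step 2: 598 >> 4 = 37

37


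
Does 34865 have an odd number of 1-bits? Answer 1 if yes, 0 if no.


0b1000100000110001 has 5 ones => parity 1

1


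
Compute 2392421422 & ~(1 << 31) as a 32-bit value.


2392421422 & ~(1 << 31) = 244937774

244937774


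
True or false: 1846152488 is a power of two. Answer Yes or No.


0b1101110000010100000110100101000. Multiple bits set => No

No


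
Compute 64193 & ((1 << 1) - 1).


64193 & 1 = 1

1


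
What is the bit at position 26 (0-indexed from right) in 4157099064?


0b11110111110010000100110000111000, position 26 = 1

1


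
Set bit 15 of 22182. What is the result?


22182 | (1 << 15) = 22182 | 32768 = 54950

54950


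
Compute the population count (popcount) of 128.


0b10000000 has 1 set bits

1


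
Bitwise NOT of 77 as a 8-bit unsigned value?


~0b1001101 = 0b10110010 = 178 (8-bit unsigned)

178


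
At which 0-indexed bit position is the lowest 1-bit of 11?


0b1011. Lowest set bit at position 0

0


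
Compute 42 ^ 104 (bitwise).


0b101010 ^ 0b1101000 = 0b1000010 = 66

66


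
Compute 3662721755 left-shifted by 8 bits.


0b11011010010100001011001011011011 << 8 = 0b1101101001010000101100101101101100000000 = 937656769280

937656769280


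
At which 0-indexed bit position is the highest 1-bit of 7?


0b111. Highest set bit at position 2

2


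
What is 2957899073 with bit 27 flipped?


2957899073 ^ (1 << 27) = 2957899073 ^ 134217728 = 3092116801

3092116801


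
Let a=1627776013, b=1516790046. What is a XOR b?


1627776013 ^ 1516790046 = 997033235

997033235


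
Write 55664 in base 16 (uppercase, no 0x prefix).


55664 = D970 hex

D970


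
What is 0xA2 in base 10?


A2 hex = 162 decimal

162


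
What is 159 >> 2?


0b10011111 >> 2 = 0b100111 = 39

39


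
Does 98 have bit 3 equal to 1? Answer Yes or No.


0b1100010, bit 3 = 0. No

No


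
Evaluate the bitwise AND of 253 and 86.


0b11111101 & 0b1010110 = 0b1010100 = 84

84


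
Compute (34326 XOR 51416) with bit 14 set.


Step 1: 34326 ^ 51416 = 20174
Step 2: 20174 | (1 << 14) = 20174 | 16384 = 20174

20174


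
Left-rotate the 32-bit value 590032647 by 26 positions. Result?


Rotate 0b100011001010110010111100000111 left by 26 (32-bit) = 0b11100100011001010110010111100 = 478981308

478981308


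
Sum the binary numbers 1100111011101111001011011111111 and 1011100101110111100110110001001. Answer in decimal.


1100111011101111001011011111111 + 1011100101110111100110110001001 = 11000100001100110110010010001000 = 3291702408

3291702408


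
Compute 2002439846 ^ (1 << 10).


2002439846 ^ (1 << 10) = 2002439846 ^ 1024 = 2002438822

2002438822


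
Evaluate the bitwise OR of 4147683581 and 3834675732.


0b11110111001110001010000011111101 | 0b11100100100100001000001000010100 = 0b11110111101110001010001011111101 = 4156072701

4156072701


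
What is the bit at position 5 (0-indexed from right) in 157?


0b10011101, position 5 = 0

0


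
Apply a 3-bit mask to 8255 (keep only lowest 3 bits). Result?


8255 & 7 = 7

7


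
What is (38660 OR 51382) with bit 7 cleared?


Step 1: 38660 | 51382 = 57270
Step 2: 57270 & ~(1 << 7) = 57142

57142


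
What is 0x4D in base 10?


4D hex = 77 decimal

77


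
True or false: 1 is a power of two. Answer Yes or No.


0b1. Only one bit set => Yes

Yes


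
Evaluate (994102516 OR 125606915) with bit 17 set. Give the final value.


Step 1: 994102516 | 125606915 = 1065147639
Step 2: 1065147639 | (1 << 17) = 1065147639 | 131072 = 1065278711

1065278711


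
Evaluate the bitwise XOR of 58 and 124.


0b111010 ^ 0b1111100 = 0b1000110 = 70

70


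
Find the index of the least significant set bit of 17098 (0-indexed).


0b100001011001010. Lowest set bit at position 1

1


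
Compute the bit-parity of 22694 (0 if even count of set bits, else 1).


0b101100010100110 has 7 ones => parity 1

1


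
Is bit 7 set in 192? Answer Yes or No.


0b11000000, bit 7 = 1. Yes

Yes


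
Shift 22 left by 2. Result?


0b10110 << 2 = 0b1011000 = 88

88


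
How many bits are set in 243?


0b11110011 has 6 set bits

6


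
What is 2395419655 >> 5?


0b10001110110001110011010000000111 >> 5 = 0b100011101100011100110100000 = 74856864

74856864


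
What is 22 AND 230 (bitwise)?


0b10110 & 0b11100110 = 0b110 = 6

6


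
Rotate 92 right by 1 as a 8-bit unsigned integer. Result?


Rotate 0b1011100 right by 1 (8-bit) = 0b101110 = 46

46


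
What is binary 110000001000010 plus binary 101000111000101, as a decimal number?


110000001000010 + 101000111000101 = 1011001000000111 = 45575

45575


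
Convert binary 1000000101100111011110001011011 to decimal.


1000000101100111011110001011011 in decimal = 1085520987

1085520987


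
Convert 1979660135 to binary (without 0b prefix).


1979660135 = 1110101111111110011011101100111 in binary

1110101111111110011011101100111


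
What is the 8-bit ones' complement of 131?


131 ^ 255 = 124

124


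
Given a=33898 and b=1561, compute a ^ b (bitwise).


33898 ^ 1561 = 33395

33395


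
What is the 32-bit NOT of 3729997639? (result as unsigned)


~0b11011110010100110011111101000111 = 0b100001101011001100000010111000 = 564969656 (32-bit unsigned)

564969656


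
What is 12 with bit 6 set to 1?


12 | (1 << 6) = 12 | 64 = 76

76


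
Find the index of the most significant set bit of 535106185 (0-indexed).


0b11111111001010001001010001001. Highest set bit at position 28

28


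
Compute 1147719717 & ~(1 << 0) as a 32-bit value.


1147719717 & ~(1 << 0) = 1147719716

1147719716


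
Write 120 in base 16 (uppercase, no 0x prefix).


120 = 78 hex

78


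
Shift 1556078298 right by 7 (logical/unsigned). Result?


0b1011100101111111101111011011010 >> 7 = 0b101110010111111110111101 = 12156861

12156861


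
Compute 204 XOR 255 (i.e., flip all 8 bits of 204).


204 ^ 255 = 51

51


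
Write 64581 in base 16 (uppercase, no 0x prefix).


64581 = FC45 hex

FC45


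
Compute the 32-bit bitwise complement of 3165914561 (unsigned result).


~0b10111100101101000000010111000001 = 0b1000011010010111111101000111110 = 1129052734 (32-bit unsigned)

1129052734


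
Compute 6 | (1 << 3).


6 | (1 << 3) = 6 | 8 = 14

14


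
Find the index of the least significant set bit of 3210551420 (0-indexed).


0b10111111010111010010000001111100. Lowest set bit at position 2

2


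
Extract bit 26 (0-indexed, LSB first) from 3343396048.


0b11000111010010000010110011010000, position 26 = 1

1


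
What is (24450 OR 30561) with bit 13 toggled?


Step 1: 24450 | 30561 = 32739
Step 2: 32739 ^ (1 << 13) = 32739 ^ 8192 = 24547

24547


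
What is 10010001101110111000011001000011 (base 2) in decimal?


10010001101110111000011001000011 in decimal = 2444985923

2444985923


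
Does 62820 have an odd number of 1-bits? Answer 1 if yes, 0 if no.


0b1111010101100100 has 9 ones => parity 1

1


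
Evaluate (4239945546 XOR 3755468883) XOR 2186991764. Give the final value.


Step 1: 4239945546 ^ 3755468883 = 594511641
Step 2: 594511641 ^ 2186991764 = 2704629645

2704629645


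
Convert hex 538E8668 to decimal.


538E8668 hex = 1401849448 decimal

1401849448


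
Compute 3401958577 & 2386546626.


0b11001010110001011100010010110001 & 0b10001110001111111100111111000010 = 0b10001010000001011100010010000000 = 2315633792

2315633792


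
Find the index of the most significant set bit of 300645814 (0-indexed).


0b10001111010110111110110110110. Highest set bit at position 28

28


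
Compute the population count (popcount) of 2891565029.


0b10101100010110011100011111100101 has 18 set bits

18


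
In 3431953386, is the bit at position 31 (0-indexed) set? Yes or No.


0b11001100100011110111001111101010, bit 31 = 1. Yes

Yes


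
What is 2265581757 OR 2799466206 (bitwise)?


0b10000111000010100000100010111101 | 0b10100110110111000111011011011110 = 0b10100111110111100111111011111111 = 2816376575

2816376575


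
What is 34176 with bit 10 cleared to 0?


34176 & ~(1 << 10) = 33152

33152


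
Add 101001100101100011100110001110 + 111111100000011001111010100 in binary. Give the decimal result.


101001100101100011100110001110 + 111111100000011001111010100 = 110001100001100110110101100010 = 830893410

830893410


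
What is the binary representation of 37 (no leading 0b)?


37 = 100101 in binary

100101


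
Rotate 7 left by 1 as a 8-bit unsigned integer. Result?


Rotate 0b111 left by 1 (8-bit) = 0b1110 = 14

14


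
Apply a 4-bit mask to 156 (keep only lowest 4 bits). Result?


156 & 15 = 12

12


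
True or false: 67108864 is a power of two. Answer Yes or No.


0b100000000000000000000000000. Only one bit set => Yes

Yes


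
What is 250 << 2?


0b11111010 << 2 = 0b1111101000 = 1000

1000


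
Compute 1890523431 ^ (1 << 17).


1890523431 ^ (1 << 17) = 1890523431 ^ 131072 = 1890392359

1890392359


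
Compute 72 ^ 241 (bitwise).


0b1001000 ^ 0b11110001 = 0b10111001 = 185

185


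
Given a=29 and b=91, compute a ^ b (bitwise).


29 ^ 91 = 70

70


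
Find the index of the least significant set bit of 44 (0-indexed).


0b101100. Lowest set bit at position 2

2


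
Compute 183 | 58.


0b10110111 | 0b111010 = 0b10111111 = 191

191


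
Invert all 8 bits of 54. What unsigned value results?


54 ^ 255 = 201

201


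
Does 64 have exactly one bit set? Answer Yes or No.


0b1000000. Only one bit set => Yes

Yes


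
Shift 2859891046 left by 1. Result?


0b10101010011101100111100101100110 << 1 = 0b101010100111011001111001011001100 = 5719782092

5719782092


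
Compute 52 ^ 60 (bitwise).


0b110100 ^ 0b111100 = 0b1000 = 8

8


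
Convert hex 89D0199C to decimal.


89D0199C hex = 2312116636 decimal

2312116636


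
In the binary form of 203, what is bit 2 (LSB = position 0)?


0b11001011, position 2 = 0

0


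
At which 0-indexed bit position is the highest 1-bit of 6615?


0b1100111010111. Highest set bit at position 12

12


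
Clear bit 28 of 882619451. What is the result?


882619451 & ~(1 << 28) = 614183995

614183995


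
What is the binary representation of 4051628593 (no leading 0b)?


4051628593 = 11110001011111101111001000110001 in binary

11110001011111101111001000110001


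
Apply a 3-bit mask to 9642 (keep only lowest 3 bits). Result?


9642 & 7 = 2

2


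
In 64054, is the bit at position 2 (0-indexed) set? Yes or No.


0b1111101000110110, bit 2 = 1. Yes

Yes


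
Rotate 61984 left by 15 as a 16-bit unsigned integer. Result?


Rotate 0b1111001000100000 left by 15 (16-bit) = 0b111100100010000 = 30992

30992


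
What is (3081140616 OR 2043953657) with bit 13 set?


Step 1: 3081140616 | 2043953657 = 4294343161
Step 2: 4294343161 | (1 << 13) = 4294343161 | 8192 = 4294343161

4294343161
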